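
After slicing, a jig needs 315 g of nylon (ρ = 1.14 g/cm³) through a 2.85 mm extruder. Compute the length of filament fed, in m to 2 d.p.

43.31 m

Volume = 315 g / 1.14 g·cm⁻³ = 276.3158 cm³ = 276315.8 mm³.
Cross-section of 2.85 mm filament: π·(2.85/2)² = 6.3794 mm².
Length = 276315.8 / 6.3794 = 43313.76 mm = 43.31 m.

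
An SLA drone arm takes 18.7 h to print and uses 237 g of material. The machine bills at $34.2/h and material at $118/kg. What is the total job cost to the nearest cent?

Time charge = 34.2 × 18.7, so $639.54.
Material cost = 118 × 237/1000 = $27.966.
Total = 639.54 + 27.966 = 667.506 ≈ $667.51.

$667.51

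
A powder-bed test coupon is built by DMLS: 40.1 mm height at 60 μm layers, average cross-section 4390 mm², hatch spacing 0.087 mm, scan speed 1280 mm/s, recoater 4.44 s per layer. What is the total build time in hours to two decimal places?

8.15 hours

Layer count = ceil(40.1 / 0.06) = 669.
Scan path per layer = 4390 / 0.087 = 50459.8 mm.
Laser time per layer = 50459.8 / 1280 = 39.4217 s.
Per-layer time = 39.4217 + 4.44 = 43.8617 s.
669 layers × 43.8617 s/layer = 29343.4773 s, i.e. 8.15 hours.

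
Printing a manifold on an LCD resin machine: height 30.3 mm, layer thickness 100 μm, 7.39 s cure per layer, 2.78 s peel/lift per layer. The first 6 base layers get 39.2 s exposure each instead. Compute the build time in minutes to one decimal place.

54.5 minutes

Number of layers: 30.3 / 0.1 → 303 (rounded up).
Bottom layers: 6 × (39.2 + 2.78) → 251.88 s.
Normal layers: 297 × (7.39 + 2.78) → 3020.49 s.
Sum: 251.88 + 3020.49 = 3272.37 s → 54.5 minutes.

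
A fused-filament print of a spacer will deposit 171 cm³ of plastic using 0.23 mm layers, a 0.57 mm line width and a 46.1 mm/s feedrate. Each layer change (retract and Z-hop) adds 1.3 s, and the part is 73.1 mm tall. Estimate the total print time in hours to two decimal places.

7.97 hours

Line area: 0.23 × 0.57 → 0.1311 mm².
Total extruded path = 171000/0.1311 = 1304347.8 mm.
Time extruding = 1304347.8 / 46.1 = 28293.9 s.
Layer count = ceil(73.1 / 0.23) = 318.
Z-hop total: 318 × 1.3 → 413.4 s.
Altogether 28293.9 + 413.4 = 28707.3 s, i.e. 7.97 hours.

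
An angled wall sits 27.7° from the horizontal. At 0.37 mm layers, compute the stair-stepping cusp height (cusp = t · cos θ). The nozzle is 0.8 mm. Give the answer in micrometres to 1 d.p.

327.6 μm

Cusp = layer height × cos(27.7°) = 0.37 × 0.8854 = 0.327598 mm = 327.6 μm.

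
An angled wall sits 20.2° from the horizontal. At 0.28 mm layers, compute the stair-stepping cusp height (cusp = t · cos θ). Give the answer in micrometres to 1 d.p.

h_c = t·cos θ = 0.28 × 0.9385 = 0.26278 mm (262.8 μm).

262.8 μm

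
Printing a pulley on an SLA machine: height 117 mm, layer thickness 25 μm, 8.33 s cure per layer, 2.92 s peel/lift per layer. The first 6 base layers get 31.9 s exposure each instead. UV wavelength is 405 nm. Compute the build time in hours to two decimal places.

Layer count = ceil(117 / 0.025) = 4680.
Base layers = 6 × (31.9 + 2.92), so 208.92 s.
Remaining layers = 4674 × (8.33 + 2.92), so 52582.5 s.
Sum: 208.92 + 52582.5 = 52791.42 s → 14.66 hours.

14.66 hours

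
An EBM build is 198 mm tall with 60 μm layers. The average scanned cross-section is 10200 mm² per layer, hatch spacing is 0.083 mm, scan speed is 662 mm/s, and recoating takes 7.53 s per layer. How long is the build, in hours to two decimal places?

177.07 hours

Layers = ⌈198/0.06⌉ = 3300.
Scan path per layer: 10200 / 0.083 → 122891.6 mm.
Per-layer scan time = 122891.6 / 662 = 185.6369 s.
Time per layer = 185.6369 + 7.53, so 193.1669 s.
Build time = 3300 × 193.1669 = 637450.77 s = 177.07 hours.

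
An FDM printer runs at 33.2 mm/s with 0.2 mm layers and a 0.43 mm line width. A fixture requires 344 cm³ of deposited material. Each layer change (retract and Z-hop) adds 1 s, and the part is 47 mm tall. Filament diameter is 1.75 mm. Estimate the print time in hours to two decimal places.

Line area: 0.2 × 0.43 → 0.086 mm².
Path length: 344000 mm³ / 0.086 mm² → 4000000 mm.
Extrusion time = 4000000 / 33.2, so 120481.9 s.
Layers = ⌈47/0.2⌉ = 235.
Non-print overhead = 235 × 1 = 235 s.
Altogether 120481.9 + 235 = 120716.9 s, i.e. 33.53 hours.

33.53 hours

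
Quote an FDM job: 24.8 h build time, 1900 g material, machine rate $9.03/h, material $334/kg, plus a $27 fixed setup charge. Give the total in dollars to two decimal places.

$885.54

Time charge: 9.03 × 24.8 → $223.944.
Material charge = 334 × 1900/1000, so $634.60.
Adding setup: 223.944 + 634.60 + 27 → 885.544 ≈ $885.54.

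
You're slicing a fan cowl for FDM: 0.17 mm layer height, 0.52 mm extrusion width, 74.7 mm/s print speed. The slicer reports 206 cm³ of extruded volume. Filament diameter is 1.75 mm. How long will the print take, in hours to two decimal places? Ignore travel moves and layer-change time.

8.67 hours

Extrusion cross-section = 0.17 × 0.52 = 0.0884 mm².
Toolpath length = 206 cm³ / 0.0884 mm² = 206000 / 0.0884 = 2330316.7 mm.
Print-move time: 2330316.7 / 74.7 → 31195.7 s.
Converting: 31195.7 s = 8.67 hours.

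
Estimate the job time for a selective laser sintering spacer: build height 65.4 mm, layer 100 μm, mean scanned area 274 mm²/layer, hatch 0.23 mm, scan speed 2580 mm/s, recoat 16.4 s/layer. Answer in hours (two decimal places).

3.06 hours

Layer count = ceil(65.4 / 0.1) = 654.
Scan path per layer = 274 / 0.23, so 1191.3 mm.
Laser time per layer: 1191.3 / 2580 → 0.4617 s.
Per-layer time = 0.4617 + 16.4 = 16.8617 s.
654 layers × 16.8617 s/layer = 11027.5518 s, i.e. 3.06 hours.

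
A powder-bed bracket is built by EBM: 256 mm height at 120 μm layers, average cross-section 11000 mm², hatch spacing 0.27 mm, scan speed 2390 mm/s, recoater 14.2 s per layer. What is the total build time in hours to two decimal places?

18.52 hours

Layers = ⌈256/0.12⌉ = 2134.
Scan path per layer: 11000 / 0.27 → 40740.7 mm.
Per-layer scan time: 40740.7 / 2390 → 17.0463 s.
Time per layer = 17.0463 + 14.2 = 31.2463 s.
Build time = 2134 × 31.2463 = 66679.6042 s = 18.52 hours.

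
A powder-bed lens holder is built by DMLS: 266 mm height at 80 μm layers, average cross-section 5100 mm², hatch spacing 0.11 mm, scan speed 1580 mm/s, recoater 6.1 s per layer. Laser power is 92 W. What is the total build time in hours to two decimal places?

Layer count = ceil(266 / 0.08) = 3325.
Hatch length per layer = 5100 / 0.11, so 46363.6 mm.
Scan time per layer = 46363.6 / 1580, so 29.3441 s.
Layer cycle = 29.3441 + 6.1, so 35.4441 s.
Total: 3325 × 35.4441 s = 117851.6325 s → 32.74 hours.

32.74 hours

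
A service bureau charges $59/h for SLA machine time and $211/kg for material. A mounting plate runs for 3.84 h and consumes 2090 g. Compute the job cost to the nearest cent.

$667.55

Machine-time cost = 59 × 3.84, so $226.56.
Material charge = 211 × 2090/1000, so $440.99.
Job cost: 226.56 + 440.99 = $667.55.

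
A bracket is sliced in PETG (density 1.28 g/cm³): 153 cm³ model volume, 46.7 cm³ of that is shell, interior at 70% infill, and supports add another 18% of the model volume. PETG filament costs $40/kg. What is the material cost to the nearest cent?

$7.61

Volume inside the shell = 153 − 46.7, so 106.3 cm³.
Infill volume = 0.70 × 106.3 = 74.41 cm³.
Support = 0.18 × 153 = 27.54 cm³.
Total extruded = 46.7 + 74.41 + 27.54 = 148.65 cm³.
Mass: 148.65 × 1.28 → 190.272 g.
At $40/kg: 190.272/1000 × 40 = $7.61.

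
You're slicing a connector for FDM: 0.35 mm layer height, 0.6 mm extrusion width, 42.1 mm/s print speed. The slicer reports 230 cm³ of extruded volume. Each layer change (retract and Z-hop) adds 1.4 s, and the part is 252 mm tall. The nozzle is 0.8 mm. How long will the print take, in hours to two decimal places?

Extrusion cross-section: 0.35 × 0.6 → 0.21 mm².
Path length: 230000 mm³ / 0.21 mm² → 1095238.1 mm.
Extrusion time = 1095238.1 / 42.1 = 26015.2 s.
Layers = ⌈252/0.35⌉ = 720.
Z-hop total = 720 × 1.4 = 1008 s.
Total = 26015.2 + 1008 = 27023.2 s = 7.51 hours.

7.51 hours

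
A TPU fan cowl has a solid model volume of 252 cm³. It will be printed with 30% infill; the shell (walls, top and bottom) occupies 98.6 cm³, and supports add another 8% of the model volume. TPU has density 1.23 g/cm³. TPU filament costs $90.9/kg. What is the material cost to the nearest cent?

$18.42

Infill region = 252 − 98.6, so 153.4 cm³.
Infill deposited: 0.30 × 153.4 → 46.02 cm³.
Support = 0.08 × 252 = 20.16 cm³.
Total extruded = 98.6 + 46.02 + 20.16 = 164.78 cm³.
Mass = 164.78 × 1.23 = 202.6794 g.
Cost = 202.6794 g / 1000 × $90.9/kg = $18.42.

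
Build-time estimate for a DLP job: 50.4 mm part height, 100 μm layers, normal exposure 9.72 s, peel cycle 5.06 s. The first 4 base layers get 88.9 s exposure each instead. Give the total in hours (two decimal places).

Number of layers: 50.4 / 0.1 → 504 (rounded up).
Bottom layers = 4 × (88.9 + 5.06) = 375.84 s.
Normal layers: 500 × (9.72 + 5.06) → 7390 s.
Sum: 375.84 + 7390 = 7765.84 s → 2.16 hours.

2.16 hours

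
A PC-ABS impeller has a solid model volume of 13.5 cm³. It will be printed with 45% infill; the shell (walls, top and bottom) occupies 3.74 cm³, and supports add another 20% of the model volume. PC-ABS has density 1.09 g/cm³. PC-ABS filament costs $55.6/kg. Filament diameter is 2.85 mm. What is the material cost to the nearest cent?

$0.66

Infill region = 13.5 − 3.74, so 9.76 cm³.
Infill volume: 0.45 × 9.76 → 4.392 cm³.
Support: 0.20 × 13.5 → 2.7 cm³.
Total printed volume = 3.74 + 4.392 + 2.7, so 10.832 cm³.
Mass = 10.832 × 1.09, so 11.80688 g.
At $55.6/kg: 11.80688/1000 × 55.6 = $0.66.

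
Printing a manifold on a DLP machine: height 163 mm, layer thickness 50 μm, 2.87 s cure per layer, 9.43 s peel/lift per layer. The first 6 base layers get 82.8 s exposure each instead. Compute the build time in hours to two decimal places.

Layer count = ceil(163 / 0.05) = 3260.
Bottom layers: 6 × (82.8 + 9.43) → 553.38 s.
Remaining layers: 3254 × (2.87 + 9.43) → 40024.2 s.
Sum: 553.38 + 40024.2 = 40577.58 s → 11.27 hours.

11.27 hours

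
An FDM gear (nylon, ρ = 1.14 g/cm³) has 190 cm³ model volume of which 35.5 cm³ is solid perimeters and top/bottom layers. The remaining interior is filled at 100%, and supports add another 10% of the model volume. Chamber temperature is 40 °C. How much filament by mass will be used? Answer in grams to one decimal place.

Infill region = 190 − 35.5 = 154.5 cm³.
Infill deposited = 1.00 × 154.5 = 154.5 cm³.
Support = 0.10 × 190, so 19 cm³.
Total printed volume = 35.5 + 154.5 + 19, so 209 cm³.
Mass = 209 × 1.14, so 238.26 g.

238.3 g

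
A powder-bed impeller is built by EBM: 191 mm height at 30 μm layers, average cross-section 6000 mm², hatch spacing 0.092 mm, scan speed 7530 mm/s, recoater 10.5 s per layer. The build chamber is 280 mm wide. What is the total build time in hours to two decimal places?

33.89 hours

Number of layers: 191 / 0.03 → 6367 (rounded up).
Hatch length per layer: 6000 / 0.092 → 65217.4 mm.
Scan time per layer: 65217.4 / 7530 → 8.661 s.
Time per layer = 8.661 + 10.5, so 19.161 s.
Build time = 6367 × 19.161 = 121998.087 s = 33.89 hours.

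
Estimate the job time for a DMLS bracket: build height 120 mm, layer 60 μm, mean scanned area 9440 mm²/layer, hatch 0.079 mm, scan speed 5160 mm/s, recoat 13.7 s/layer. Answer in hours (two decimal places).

Number of layers: 120 / 0.06 → 2000 (rounded up).
Scan path per layer: 9440 / 0.079 → 119493.7 mm.
Per-layer scan time = 119493.7 / 5160, so 23.1577 s.
Per-layer time = 23.1577 + 13.7, so 36.8577 s.
Build time = 2000 × 36.8577 = 73715.4 s = 20.48 hours.

20.48 hours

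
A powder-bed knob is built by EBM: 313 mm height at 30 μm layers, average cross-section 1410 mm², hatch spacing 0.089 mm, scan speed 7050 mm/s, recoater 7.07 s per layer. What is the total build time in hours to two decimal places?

Layers = ⌈313/0.03⌉ = 10434.
Hatch length per layer = 1410 / 0.089, so 15842.7 mm.
Scan time per layer = 15842.7 / 7050 = 2.2472 s.
Layer cycle = 2.2472 + 7.07, so 9.3172 s.
Build time = 10434 × 9.3172 = 97215.6648 s = 27.00 hours.

27.00 hours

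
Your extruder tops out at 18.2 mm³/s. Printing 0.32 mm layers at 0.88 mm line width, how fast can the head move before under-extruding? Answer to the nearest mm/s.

Bead cross-section: 0.32 × 0.88 → 0.2816 mm².
Max speed = 18.2 / 0.2816 = 64.63 ≈ 65 mm/s.

65 mm/s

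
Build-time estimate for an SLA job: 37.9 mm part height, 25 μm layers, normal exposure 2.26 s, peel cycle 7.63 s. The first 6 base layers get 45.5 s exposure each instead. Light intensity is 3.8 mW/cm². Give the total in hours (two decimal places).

4.24 hours

Layers = ⌈37.9/0.025⌉ = 1516.
Base layers = 6 × (45.5 + 7.63) = 318.78 s.
Normal layers = 1510 × (2.26 + 7.63) = 14933.9 s.
Sum: 318.78 + 14933.9 = 15252.68 s → 4.24 hours.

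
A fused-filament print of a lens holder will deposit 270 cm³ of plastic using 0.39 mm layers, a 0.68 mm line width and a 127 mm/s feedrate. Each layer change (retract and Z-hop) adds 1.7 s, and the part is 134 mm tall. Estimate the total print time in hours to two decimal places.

Extrusion cross-section: 0.39 × 0.68 → 0.2652 mm².
Toolpath length = 270 cm³ / 0.2652 mm² = 270000 / 0.2652 = 1018099.5 mm.
Print-move time = 1018099.5 / 127, so 8016.5 s.
Layers = ⌈134/0.39⌉ = 344.
Layer-change overhead = 344 × 1.7 = 584.8 s.
Total = 8016.5 + 584.8 = 8601.3 s = 2.39 hours.

2.39 hours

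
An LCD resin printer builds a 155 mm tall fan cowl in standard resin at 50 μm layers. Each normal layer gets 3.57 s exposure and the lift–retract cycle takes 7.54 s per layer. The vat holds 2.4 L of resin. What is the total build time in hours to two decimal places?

Layer count = ceil(155 / 0.05) = 3100.
Cycle time = 3.57 + 7.54, so 11.11 s.
Build time: 3100 × 11.11 s = 34441 s, i.e. 9.57 hours.

9.57 hours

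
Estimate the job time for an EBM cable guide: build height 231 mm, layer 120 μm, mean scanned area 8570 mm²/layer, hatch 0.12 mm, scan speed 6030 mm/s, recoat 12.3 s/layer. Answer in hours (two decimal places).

Layers = ⌈231/0.12⌉ = 1925.
Scan path per layer: 8570 / 0.12 → 71416.7 mm.
Scan time per layer = 71416.7 / 6030 = 11.8436 s.
Time per layer: 11.8436 + 12.3 → 24.1436 s.
Build time = 1925 × 24.1436 = 46476.43 s = 12.91 hours.

12.91 hours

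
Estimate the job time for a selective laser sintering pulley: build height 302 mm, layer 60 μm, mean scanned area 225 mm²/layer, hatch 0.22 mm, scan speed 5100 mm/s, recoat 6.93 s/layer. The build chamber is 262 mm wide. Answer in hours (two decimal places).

9.97 hours

Layers = ⌈302/0.06⌉ = 5034.
Per-layer scan distance = 225 / 0.22, so 1022.7 mm.
Scan time per layer = 1022.7 / 5100 = 0.2005 s.
Time per layer: 0.2005 + 6.93 → 7.1305 s.
5034 layers × 7.1305 s/layer = 35894.937 s, i.e. 9.97 hours.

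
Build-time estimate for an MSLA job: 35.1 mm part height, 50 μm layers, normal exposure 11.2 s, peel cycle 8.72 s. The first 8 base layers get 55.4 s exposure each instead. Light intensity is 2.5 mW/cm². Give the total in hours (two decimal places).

Layer count = ceil(35.1 / 0.05) = 702.
Bottom layers = 8 × (55.4 + 8.72) = 512.96 s.
Regular layers = 694 × (11.2 + 8.72), so 13824.48 s.
Sum: 512.96 + 13824.48 = 14337.44 s → 3.98 hours.

3.98 hours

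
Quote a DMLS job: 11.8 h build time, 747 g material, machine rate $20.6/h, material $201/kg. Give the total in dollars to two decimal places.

$393.23

Machine cost = 20.6 × 11.8, so $243.08.
Material cost = 201 × 747/1000 = $150.147.
Total = 243.08 + 150.147 = 393.227 ≈ $393.23.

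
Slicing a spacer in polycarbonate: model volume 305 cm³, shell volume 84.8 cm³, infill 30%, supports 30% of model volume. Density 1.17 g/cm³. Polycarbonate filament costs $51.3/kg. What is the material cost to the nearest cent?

Volume inside the shell: 305 − 84.8 → 220.2 cm³.
Deposited infill = 0.30 × 220.2 = 66.06 cm³.
Support: 0.30 × 305 → 91.5 cm³.
Total printed volume = 84.8 + 66.06 + 91.5, so 242.36 cm³.
Mass: 242.36 × 1.17 → 283.5612 g.
At $51.3/kg: 283.5612/1000 × 51.3 = $14.55.

$14.55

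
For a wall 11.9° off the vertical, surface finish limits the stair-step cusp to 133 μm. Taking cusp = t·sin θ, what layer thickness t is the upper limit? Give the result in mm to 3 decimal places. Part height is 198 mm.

Layer height = cusp / sin(11.9°) = 0.133 / 0.2062 = 0.645 mm.

0.645 mm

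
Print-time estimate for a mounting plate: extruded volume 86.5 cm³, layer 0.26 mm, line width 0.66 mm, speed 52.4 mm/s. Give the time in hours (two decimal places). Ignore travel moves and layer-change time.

2.67 hours

Bead cross-section = 0.26 × 0.66 = 0.1716 mm².
Total extruded path = 86500/0.1716 = 504079.3 mm.
Print-move time = 504079.3 / 52.4, so 9619.8 s.
That's 9619.8 s → 2.67 hours.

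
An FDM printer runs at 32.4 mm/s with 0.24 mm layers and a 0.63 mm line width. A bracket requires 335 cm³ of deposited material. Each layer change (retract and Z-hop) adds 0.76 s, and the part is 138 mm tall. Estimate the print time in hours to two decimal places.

19.12 hours

Extrusion cross-section: 0.24 × 0.63 → 0.1512 mm².
Toolpath length = 335 cm³ / 0.1512 mm² = 335000 / 0.1512 = 2215608.5 mm.
Extrusion time: 2215608.5 / 32.4 → 68383 s.
Layer count = ceil(138 / 0.24) = 575.
Non-print overhead = 575 × 0.76 = 437 s.
Altogether 68383 + 437 = 68820 s, i.e. 19.12 hours.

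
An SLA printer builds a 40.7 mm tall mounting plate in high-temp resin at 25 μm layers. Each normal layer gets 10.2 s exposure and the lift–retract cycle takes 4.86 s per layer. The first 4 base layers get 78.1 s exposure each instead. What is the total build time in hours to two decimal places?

6.89 hours

Number of layers: 40.7 / 0.025 → 1628 (rounded up).
Bottom layers = 4 × (78.1 + 4.86) = 331.84 s.
Normal layers = 1624 × (10.2 + 4.86) = 24457.44 s.
Sum: 331.84 + 24457.44 = 24789.28 s → 6.89 hours.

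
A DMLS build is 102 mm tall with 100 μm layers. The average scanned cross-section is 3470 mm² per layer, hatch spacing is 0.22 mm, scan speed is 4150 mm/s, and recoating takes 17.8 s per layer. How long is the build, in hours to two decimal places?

6.12 hours

Number of layers: 102 / 0.1 → 1020 (rounded up).
Per-layer scan distance: 3470 / 0.22 → 15772.7 mm.
Laser time per layer = 15772.7 / 4150, so 3.8007 s.
Layer cycle = 3.8007 + 17.8, so 21.6007 s.
Build time = 1020 × 21.6007 = 22032.714 s = 6.12 hours.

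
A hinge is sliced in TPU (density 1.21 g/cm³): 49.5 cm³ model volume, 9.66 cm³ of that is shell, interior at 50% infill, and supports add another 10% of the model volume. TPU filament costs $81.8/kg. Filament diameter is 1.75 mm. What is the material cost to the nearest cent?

Volume inside the shell: 49.5 − 9.66 → 39.84 cm³.
Infill deposited = 0.50 × 39.84 = 19.92 cm³.
Support = 0.10 × 49.5, so 4.95 cm³.
Total extruded: 9.66 + 19.92 + 4.95 → 34.53 cm³.
Mass: 34.53 × 1.21 → 41.7813 g.
Cost = 41.7813 g / 1000 × $81.8/kg = $3.42.

$3.42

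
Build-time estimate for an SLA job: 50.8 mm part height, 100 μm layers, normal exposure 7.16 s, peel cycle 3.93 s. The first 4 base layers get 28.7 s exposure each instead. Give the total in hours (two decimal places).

Layers = ⌈50.8/0.1⌉ = 508.
Burn-in layers: 4 × (28.7 + 3.93) → 130.52 s.
Regular layers = 504 × (7.16 + 3.93), so 5589.36 s.
Sum: 130.52 + 5589.36 = 5719.88 s → 1.59 hours.

1.59 hours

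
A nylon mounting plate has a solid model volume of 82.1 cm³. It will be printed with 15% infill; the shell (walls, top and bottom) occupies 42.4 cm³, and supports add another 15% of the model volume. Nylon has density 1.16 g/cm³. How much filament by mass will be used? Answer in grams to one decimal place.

70.4 g

Interior volume = 82.1 − 42.4 = 39.7 cm³.
Infill deposited: 0.15 × 39.7 → 5.955 cm³.
Support: 0.15 × 82.1 → 12.315 cm³.
Total printed volume: 42.4 + 5.955 + 12.315 → 60.67 cm³.
Mass = 60.67 × 1.16 = 70.3772 g.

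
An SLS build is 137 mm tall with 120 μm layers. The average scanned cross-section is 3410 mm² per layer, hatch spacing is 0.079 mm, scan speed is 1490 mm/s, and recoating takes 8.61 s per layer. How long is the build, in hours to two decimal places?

11.92 hours

Layers = ⌈137/0.12⌉ = 1142.
Hatch length per layer: 3410 / 0.079 → 43164.6 mm.
Laser time per layer: 43164.6 / 1490 → 28.9695 s.
Layer cycle = 28.9695 + 8.61 = 37.5795 s.
1142 layers × 37.5795 s/layer = 42915.789 s, i.e. 11.92 hours.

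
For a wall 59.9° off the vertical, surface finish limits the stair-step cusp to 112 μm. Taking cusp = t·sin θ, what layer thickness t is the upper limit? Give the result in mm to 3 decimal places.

Layer height = cusp / sin(59.9°) = 0.112 / 0.8652 = 0.129 mm.

0.129 mm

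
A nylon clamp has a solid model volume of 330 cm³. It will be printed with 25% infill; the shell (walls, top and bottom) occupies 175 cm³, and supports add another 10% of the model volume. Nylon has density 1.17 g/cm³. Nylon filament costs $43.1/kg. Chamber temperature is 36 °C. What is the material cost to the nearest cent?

Volume inside the shell: 330 − 175 → 155 cm³.
Infill volume: 0.25 × 155 → 38.75 cm³.
Support = 0.10 × 330 = 33 cm³.
Total extruded: 175 + 38.75 + 33 → 246.75 cm³.
Mass = 246.75 × 1.17 = 288.6975 g.
Cost = 288.6975 g / 1000 × $43.1/kg = $12.44.

$12.44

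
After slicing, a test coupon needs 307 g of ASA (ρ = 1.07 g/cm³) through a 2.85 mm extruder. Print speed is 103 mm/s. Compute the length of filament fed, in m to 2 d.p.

44.98 m

Volume = 307 g / 1.07 g·cm⁻³ = 286.9159 cm³ = 286915.9 mm³.
Cross-section of 2.85 mm filament: π·(2.85/2)² = 6.3794 mm².
Length = 286915.9 / 6.3794 = 44975.37 mm = 44.98 m.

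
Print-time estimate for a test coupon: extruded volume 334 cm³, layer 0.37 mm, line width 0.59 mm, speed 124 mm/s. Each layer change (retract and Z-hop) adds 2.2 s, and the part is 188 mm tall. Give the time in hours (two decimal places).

3.74 hours

Line area = 0.37 × 0.59 = 0.2183 mm².
Toolpath length = 334 cm³ / 0.2183 mm² = 334000 / 0.2183 = 1530004.6 mm.
Time extruding = 1530004.6 / 124 = 12338.7 s.
Number of layers: 188 / 0.37 → 509 (rounded up).
Layer-change overhead: 509 × 2.2 → 1119.8 s.
Altogether 12338.7 + 1119.8 = 13458.5 s, i.e. 3.74 hours.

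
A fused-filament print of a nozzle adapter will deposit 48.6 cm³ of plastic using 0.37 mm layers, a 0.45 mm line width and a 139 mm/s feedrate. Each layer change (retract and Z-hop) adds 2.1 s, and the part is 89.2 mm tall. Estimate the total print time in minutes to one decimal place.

Line area = 0.37 × 0.45, so 0.1665 mm².
Total extruded path = 48600/0.1665 = 291891.9 mm.
Time extruding: 291891.9 / 139 → 2099.9 s.
Number of layers: 89.2 / 0.37 → 242 (rounded up).
Non-print overhead = 242 × 2.1 = 508.2 s.
Altogether 2099.9 + 508.2 = 2608.1 s, i.e. 43.5 minutes.

43.5 minutes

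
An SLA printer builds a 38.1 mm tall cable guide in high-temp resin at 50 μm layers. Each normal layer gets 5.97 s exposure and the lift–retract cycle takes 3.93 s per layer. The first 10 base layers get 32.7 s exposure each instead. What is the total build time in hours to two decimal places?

Layer count = ceil(38.1 / 0.05) = 762.
Base layers = 10 × (32.7 + 3.93) = 366.3 s.
Regular layers = 752 × (5.97 + 3.93) = 7444.8 s.
Total = 366.3 + 7444.8 = 7811.1 s = 2.17 hours.

2.17 hours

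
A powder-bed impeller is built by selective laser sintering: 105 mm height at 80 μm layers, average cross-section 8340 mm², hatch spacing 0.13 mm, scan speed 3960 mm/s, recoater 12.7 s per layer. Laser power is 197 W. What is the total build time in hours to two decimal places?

Layer count = ceil(105 / 0.08) = 1313.
Scan path per layer = 8340 / 0.13 = 64153.8 mm.
Scan time per layer: 64153.8 / 3960 → 16.2005 s.
Per-layer time = 16.2005 + 12.7 = 28.9005 s.
1313 layers × 28.9005 s/layer = 37946.3565 s, i.e. 10.54 hours.

10.54 hours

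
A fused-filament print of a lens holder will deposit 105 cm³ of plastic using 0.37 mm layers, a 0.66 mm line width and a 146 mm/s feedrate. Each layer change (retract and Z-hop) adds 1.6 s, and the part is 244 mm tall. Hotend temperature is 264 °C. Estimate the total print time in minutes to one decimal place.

Extrusion cross-section = 0.37 × 0.66, so 0.2442 mm².
Total extruded path = 105000/0.2442 = 429975.4 mm.
Time extruding = 429975.4 / 146, so 2945 s.
Layer count = ceil(244 / 0.37) = 660.
Layer-change overhead: 660 × 1.6 → 1056 s.
Altogether 2945 + 1056 = 4001 s, i.e. 66.7 minutes.

66.7 minutes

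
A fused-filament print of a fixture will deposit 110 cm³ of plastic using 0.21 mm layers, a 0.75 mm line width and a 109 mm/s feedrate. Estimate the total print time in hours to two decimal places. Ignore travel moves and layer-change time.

1.78 hours

Bead cross-section: 0.21 × 0.75 → 0.1575 mm².
Total extruded path = 110000/0.1575 = 698412.7 mm.
Print-move time = 698412.7 / 109, so 6407.5 s.
That's 6407.5 s → 1.78 hours.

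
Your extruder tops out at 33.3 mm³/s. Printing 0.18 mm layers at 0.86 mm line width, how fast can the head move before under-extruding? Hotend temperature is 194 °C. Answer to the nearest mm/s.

A = 0.18 × 0.86, so 0.1548 mm².
Max speed = 33.3 / 0.1548 = 215.12 ≈ 215 mm/s.

215 mm/s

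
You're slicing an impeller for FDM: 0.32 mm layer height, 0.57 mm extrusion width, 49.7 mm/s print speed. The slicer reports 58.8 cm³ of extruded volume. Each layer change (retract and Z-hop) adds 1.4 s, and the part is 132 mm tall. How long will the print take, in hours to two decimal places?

1.96 hours

Extrusion cross-section: 0.32 × 0.57 → 0.1824 mm².
Toolpath length = 58.8 cm³ / 0.1824 mm² = 58800 / 0.1824 = 322368.4 mm.
Extrusion time = 322368.4 / 49.7, so 6486.3 s.
Layer count = ceil(132 / 0.32) = 413.
Layer-change overhead = 413 × 1.4, so 578.2 s.
Total = 6486.3 + 578.2 = 7064.5 s = 1.96 hours.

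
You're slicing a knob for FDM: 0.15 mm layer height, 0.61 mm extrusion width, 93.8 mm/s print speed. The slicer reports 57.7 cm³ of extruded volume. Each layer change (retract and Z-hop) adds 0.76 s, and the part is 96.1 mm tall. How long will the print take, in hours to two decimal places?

2.00 hours

Line area: 0.15 × 0.61 → 0.0915 mm².
Path length: 57700 mm³ / 0.0915 mm² → 630601.1 mm.
Print-move time = 630601.1 / 93.8 = 6722.8 s.
Layers = ⌈96.1/0.15⌉ = 641.
Z-hop total = 641 × 0.76, so 487.16 s.
Total = 6722.8 + 487.16 = 7209.96 s = 2.00 hours.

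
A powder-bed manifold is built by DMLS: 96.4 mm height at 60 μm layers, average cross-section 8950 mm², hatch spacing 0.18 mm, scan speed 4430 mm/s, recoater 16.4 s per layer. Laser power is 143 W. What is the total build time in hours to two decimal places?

Number of layers: 96.4 / 0.06 → 1607 (rounded up).
Hatch length per layer = 8950 / 0.18 = 49722.2 mm.
Laser time per layer: 49722.2 / 4430 → 11.224 s.
Layer cycle = 11.224 + 16.4, so 27.624 s.
Total: 1607 × 27.624 s = 44391.768 s → 12.33 hours.

12.33 hours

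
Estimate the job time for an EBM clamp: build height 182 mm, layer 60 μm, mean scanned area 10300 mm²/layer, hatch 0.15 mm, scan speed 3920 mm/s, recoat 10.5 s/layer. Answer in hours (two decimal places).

Layers = ⌈182/0.06⌉ = 3034.
Scan path per layer = 10300 / 0.15 = 68666.7 mm.
Per-layer scan time: 68666.7 / 3920 → 17.517 s.
Per-layer time = 17.517 + 10.5, so 28.017 s.
Build time = 3034 × 28.017 = 85003.578 s = 23.61 hours.

23.61 hours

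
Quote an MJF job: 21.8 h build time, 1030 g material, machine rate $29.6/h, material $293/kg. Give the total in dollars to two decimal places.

$947.07

Machine cost = 29.6 × 21.8 = $645.28.
Material cost: 293 × 1030/1000 → $301.79.
Total = 645.28 + 301.79 = $947.07.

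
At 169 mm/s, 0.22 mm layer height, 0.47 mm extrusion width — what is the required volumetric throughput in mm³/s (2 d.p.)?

17.47

Extrusion cross-section: 0.22 × 0.47 → 0.1034 mm².
Volumetric flow = 169 × 0.1034 = 17.47 mm³/s.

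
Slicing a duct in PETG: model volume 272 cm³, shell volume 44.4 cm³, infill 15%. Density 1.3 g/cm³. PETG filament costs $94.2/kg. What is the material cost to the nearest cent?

$9.62

Volume inside the shell = 272 − 44.4, so 227.6 cm³.
Infill deposited = 0.15 × 227.6 = 34.14 cm³.
Total printed volume = 44.4 + 34.14, so 78.54 cm³.
Mass = 78.54 × 1.3 = 102.102 g.
Cost = 102.102 g / 1000 × $94.2/kg = $9.62.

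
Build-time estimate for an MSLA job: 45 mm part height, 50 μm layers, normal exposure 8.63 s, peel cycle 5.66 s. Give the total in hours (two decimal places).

Layers = ⌈45/0.05⌉ = 900.
Cycle time: 8.63 + 5.66 → 14.29 s.
Total = 900 × 14.29 = 12861 s = 3.57 hours.

3.57 hours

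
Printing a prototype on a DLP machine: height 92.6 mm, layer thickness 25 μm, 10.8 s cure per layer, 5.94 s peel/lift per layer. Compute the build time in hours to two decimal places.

17.22 hours

Layers = ⌈92.6/0.025⌉ = 3704.
Each layer takes: 10.8 + 5.94 → 16.74 s.
Build time: 3704 × 16.74 s = 62004.96 s, i.e. 17.22 hours.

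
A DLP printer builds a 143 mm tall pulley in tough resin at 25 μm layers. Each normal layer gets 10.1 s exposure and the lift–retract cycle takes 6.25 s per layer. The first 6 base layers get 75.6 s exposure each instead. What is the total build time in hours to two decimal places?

26.09 hours

Layer count = ceil(143 / 0.025) = 5720.
Bottom layers: 6 × (75.6 + 6.25) → 491.1 s.
Normal layers = 5714 × (10.1 + 6.25) = 93423.9 s.
Total = 491.1 + 93423.9 = 93915 s = 26.09 hours.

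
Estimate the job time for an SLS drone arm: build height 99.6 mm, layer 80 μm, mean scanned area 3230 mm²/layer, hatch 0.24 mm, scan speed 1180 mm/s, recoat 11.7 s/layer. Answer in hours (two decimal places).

Number of layers: 99.6 / 0.08 → 1245 (rounded up).
Scan path per layer = 3230 / 0.24 = 13458.3 mm.
Scan time per layer = 13458.3 / 1180, so 11.4053 s.
Layer cycle: 11.4053 + 11.7 → 23.1053 s.
1245 layers × 23.1053 s/layer = 28766.0985 s, i.e. 7.99 hours.

7.99 hours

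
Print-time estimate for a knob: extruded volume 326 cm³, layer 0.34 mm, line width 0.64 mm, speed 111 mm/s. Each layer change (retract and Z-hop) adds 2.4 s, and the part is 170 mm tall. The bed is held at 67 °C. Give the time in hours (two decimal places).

4.08 hours

Bead cross-section = 0.34 × 0.64 = 0.2176 mm².
Toolpath length = 326 cm³ / 0.2176 mm² = 326000 / 0.2176 = 1498161.8 mm.
Print-move time = 1498161.8 / 111, so 13497 s.
Number of layers: 170 / 0.34 → 500 (rounded up).
Non-print overhead = 500 × 2.4 = 1200 s.
Total = 13497 + 1200 = 14697 s = 4.08 hours.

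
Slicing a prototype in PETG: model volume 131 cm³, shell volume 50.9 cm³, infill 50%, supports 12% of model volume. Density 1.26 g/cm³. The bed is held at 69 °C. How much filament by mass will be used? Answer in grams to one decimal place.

134.4 g

Infill region: 131 − 50.9 → 80.1 cm³.
Infill volume: 0.50 × 80.1 → 40.05 cm³.
Support = 0.12 × 131, so 15.72 cm³.
Total extruded = 50.9 + 40.05 + 15.72, so 106.67 cm³.
Mass = 106.67 × 1.26 = 134.4042 g.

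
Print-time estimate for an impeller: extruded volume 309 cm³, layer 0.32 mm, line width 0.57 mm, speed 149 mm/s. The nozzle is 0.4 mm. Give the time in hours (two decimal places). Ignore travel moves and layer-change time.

Bead cross-section = 0.32 × 0.57, so 0.1824 mm².
Path length: 309000 mm³ / 0.1824 mm² → 1694078.9 mm.
Print-move time: 1694078.9 / 149 → 11369.7 s.
In the requested units: 11369.7 s = 3.16 hours.

3.16 hours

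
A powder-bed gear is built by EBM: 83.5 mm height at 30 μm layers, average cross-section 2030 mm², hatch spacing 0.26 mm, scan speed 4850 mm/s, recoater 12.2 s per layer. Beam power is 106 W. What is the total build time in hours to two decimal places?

Layer count = ceil(83.5 / 0.03) = 2784.
Scan path per layer = 2030 / 0.26 = 7807.7 mm.
Beam time per layer = 7807.7 / 4850, so 1.6098 s.
Time per layer = 1.6098 + 12.2 = 13.8098 s.
Build time = 2784 × 13.8098 = 38446.4832 s = 10.68 hours.

10.68 hours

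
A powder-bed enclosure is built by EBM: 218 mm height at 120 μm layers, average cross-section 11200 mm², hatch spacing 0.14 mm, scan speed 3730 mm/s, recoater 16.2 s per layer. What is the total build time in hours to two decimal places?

19.00 hours

Layers = ⌈218/0.12⌉ = 1817.
Hatch length per layer = 11200 / 0.14 = 80000 mm.
Scan time per layer: 80000 / 3730 → 21.4477 s.
Per-layer time: 21.4477 + 16.2 → 37.6477 s.
Total: 1817 × 37.6477 s = 68405.8709 s → 19.00 hours.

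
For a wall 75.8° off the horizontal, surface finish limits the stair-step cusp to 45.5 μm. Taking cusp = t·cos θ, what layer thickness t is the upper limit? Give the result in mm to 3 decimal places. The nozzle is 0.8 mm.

cos(75.8°) = 0.2453; t_max = 0.0455/0.2453 = 0.185 mm.

0.185 mm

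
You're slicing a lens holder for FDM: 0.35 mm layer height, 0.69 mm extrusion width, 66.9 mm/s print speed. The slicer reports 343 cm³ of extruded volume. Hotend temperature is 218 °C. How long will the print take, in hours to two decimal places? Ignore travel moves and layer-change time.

5.90 hours

Line area = 0.35 × 0.69 = 0.2415 mm².
Path length: 343000 mm³ / 0.2415 mm² → 1420289.9 mm.
Time extruding = 1420289.9 / 66.9 = 21230 s.
Converting: 21230 s = 5.90 hours.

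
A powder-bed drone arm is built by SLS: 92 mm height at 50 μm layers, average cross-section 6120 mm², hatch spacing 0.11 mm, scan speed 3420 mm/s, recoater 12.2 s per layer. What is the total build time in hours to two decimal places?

Number of layers: 92 / 0.05 → 1840 (rounded up).
Hatch length per layer = 6120 / 0.11 = 55636.4 mm.
Per-layer scan time = 55636.4 / 3420, so 16.268 s.
Layer cycle: 16.268 + 12.2 → 28.468 s.
1840 layers × 28.468 s/layer = 52381.12 s, i.e. 14.55 hours.

14.55 hours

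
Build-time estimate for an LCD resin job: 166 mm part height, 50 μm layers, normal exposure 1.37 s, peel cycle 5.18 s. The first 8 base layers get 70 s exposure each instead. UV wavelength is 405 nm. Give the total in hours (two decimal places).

6.19 hours

Layer count = ceil(166 / 0.05) = 3320.
Base layers: 8 × (70 + 5.18) → 601.44 s.
Remaining layers: 3312 × (1.37 + 5.18) → 21693.6 s.
Sum: 601.44 + 21693.6 = 22295.04 s → 6.19 hours.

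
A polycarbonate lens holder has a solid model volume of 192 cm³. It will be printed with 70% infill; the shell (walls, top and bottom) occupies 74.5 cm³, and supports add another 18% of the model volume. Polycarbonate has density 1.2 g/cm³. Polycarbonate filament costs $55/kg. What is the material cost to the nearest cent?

$12.63

Volume inside the shell: 192 − 74.5 → 117.5 cm³.
Deposited infill = 0.70 × 117.5, so 82.25 cm³.
Support = 0.18 × 192 = 34.56 cm³.
Total extruded = 74.5 + 82.25 + 34.56, so 191.31 cm³.
Mass = 191.31 × 1.2 = 229.572 g.
At $55/kg: 229.572/1000 × 55 = $12.63.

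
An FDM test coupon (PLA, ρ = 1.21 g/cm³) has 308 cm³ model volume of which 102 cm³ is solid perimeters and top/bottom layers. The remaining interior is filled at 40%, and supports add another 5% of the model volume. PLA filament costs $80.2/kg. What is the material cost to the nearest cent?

$19.39

Interior volume = 308 − 102, so 206 cm³.
Infill volume: 0.40 × 206 → 82.4 cm³.
Support = 0.05 × 308 = 15.4 cm³.
Deposited volume: 102 + 82.4 + 15.4 → 199.8 cm³.
Mass = 199.8 × 1.21 = 241.758 g.
At $80.2/kg: 241.758/1000 × 80.2 = $19.39.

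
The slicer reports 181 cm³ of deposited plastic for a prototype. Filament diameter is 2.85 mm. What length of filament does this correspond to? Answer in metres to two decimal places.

28.37 m

Filament cross-section = π × (2.85/2)² = 6.3794 mm².
Length = 181 cm³ / 6.3794 mm² = 181000 / 6.3794 = 28372.57 mm = 28.37 m.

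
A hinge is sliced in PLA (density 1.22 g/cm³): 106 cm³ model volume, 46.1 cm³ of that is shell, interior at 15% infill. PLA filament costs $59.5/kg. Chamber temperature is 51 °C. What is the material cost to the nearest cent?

Volume inside the shell = 106 − 46.1 = 59.9 cm³.
Deposited infill = 0.15 × 59.9 = 8.985 cm³.
Total printed volume = 46.1 + 8.985, so 55.085 cm³.
Mass: 55.085 × 1.22 → 67.2037 g.
Cost = 67.2037 g / 1000 × $59.5/kg = $4.00.

$4.00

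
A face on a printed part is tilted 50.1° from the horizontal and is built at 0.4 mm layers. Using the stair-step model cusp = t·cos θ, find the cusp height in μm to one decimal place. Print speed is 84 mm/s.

Cusp = layer height × cos(50.1°) = 0.4 × 0.6414 = 0.25656 mm = 256.6 μm.

256.6 μm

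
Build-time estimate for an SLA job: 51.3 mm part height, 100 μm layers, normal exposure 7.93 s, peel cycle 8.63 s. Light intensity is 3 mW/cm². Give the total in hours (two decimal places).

2.36 hours

Layers = ⌈51.3/0.1⌉ = 513.
Per-layer time = 7.93 + 8.63 = 16.56 s.
Total = 513 × 16.56 = 8495.28 s = 2.36 hours.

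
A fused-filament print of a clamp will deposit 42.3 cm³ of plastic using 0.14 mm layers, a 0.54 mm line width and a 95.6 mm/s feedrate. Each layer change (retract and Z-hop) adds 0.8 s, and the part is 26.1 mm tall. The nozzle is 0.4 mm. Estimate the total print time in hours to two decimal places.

1.67 hours

Line area: 0.14 × 0.54 → 0.0756 mm².
Toolpath length = 42.3 cm³ / 0.0756 mm² = 42300 / 0.0756 = 559523.8 mm.
Extrusion time: 559523.8 / 95.6 → 5852.8 s.
Number of layers: 26.1 / 0.14 → 187 (rounded up).
Layer-change overhead = 187 × 0.8 = 149.6 s.
Altogether 5852.8 + 149.6 = 6002.4 s, i.e. 1.67 hours.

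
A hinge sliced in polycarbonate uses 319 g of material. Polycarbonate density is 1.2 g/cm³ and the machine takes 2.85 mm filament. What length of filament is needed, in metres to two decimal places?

Volume = 319 g / 1.2 g·cm⁻³ = 265.8333 cm³ = 265833.3 mm³.
A = π r² = π × 1.425² = 6.3794 mm².
Length = 265833.3 / 6.3794 = 41670.58 mm = 41.67 m.

41.67 m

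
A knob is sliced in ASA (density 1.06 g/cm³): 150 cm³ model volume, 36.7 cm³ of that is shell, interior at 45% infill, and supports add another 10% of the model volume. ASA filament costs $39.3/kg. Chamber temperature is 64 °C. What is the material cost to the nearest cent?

Volume inside the shell = 150 − 36.7, so 113.3 cm³.
Infill deposited = 0.45 × 113.3, so 50.985 cm³.
Support: 0.10 × 150 → 15 cm³.
Deposited volume = 36.7 + 50.985 + 15, so 102.685 cm³.
Mass: 102.685 × 1.06 → 108.8461 g.
At $39.3/kg: 108.8461/1000 × 39.3 = $4.28.

$4.28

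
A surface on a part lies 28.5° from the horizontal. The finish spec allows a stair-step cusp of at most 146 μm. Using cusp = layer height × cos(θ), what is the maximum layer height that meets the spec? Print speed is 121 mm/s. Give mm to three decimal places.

t = h_c / cos θ = 0.146 / 0.8788 = 0.166 mm.

0.166 mm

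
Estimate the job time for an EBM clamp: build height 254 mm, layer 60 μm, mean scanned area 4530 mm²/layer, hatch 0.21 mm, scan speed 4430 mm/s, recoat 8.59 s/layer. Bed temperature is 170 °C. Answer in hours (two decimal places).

Layer count = ceil(254 / 0.06) = 4234.
Scan path per layer = 4530 / 0.21 = 21571.4 mm.
Per-layer scan time: 21571.4 / 4430 → 4.8694 s.
Time per layer = 4.8694 + 8.59, so 13.4594 s.
Total: 4234 × 13.4594 s = 56987.0996 s → 15.83 hours.

15.83 hours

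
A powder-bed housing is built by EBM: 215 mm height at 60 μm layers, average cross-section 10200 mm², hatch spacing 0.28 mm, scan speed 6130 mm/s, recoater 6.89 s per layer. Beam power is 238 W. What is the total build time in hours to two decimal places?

Number of layers: 215 / 0.06 → 3584 (rounded up).
Hatch length per layer: 10200 / 0.28 → 36428.6 mm.
Beam time per layer = 36428.6 / 6130, so 5.9427 s.
Layer cycle = 5.9427 + 6.89 = 12.8327 s.
Build time = 3584 × 12.8327 = 45992.3968 s = 12.78 hours.

12.78 hours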